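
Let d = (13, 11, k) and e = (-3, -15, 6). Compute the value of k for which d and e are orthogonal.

d · e = 13·(-3) + 11·(-15) + k·6 = -204 + 6k
Set equal to 0: 6k = 204, so k = 34.

34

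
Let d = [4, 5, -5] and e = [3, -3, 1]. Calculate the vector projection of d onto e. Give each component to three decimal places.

(-1.263, 1.263, -0.421)

d · e = 4·3 + 5·(-3) + (-5)·1 = 12 - 15 - 5 = -8
|e|² = 9 + 9 + 1 = 19
proj_e d = (-8/19) · (3, -3, 1) ≈ (-1.263, 1.263, -0.421)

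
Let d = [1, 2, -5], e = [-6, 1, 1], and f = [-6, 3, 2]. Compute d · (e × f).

71

e × f:
i: 1·2 - 1·3 = 2 - 3 = -1
j: 1·(-6) - (-6)·2 = -6 - (-12) = 6
k: (-6)·3 - 1·(-6) = -18 - (-6) = -12
e × f = (-1, 6, -12)
d · (e × f) = 1·(-1) + 2·6 + (-5)·(-12) = -1 + 12 + 60 = 71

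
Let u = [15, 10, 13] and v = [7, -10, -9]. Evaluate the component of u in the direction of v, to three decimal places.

-7.385

u · v = 15·7 + 10·(-10) + 13·(-9) = 105 - 100 - 117 = -112
|v| = √(49 + 100 + 81) = √230 ≈ 15.1658
comp_v u = -112 / √230 ≈ -7.385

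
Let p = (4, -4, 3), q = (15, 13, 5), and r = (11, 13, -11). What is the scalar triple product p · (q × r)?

q × r:
i: 13·(-11) - 5·13 = -143 - 65 = -208
j: 5·11 - 15·(-11) = 55 - (-165) = 220
k: 15·13 - 13·11 = 195 - 143 = 52
q × r = (-208, 220, 52)
p · (q × r) = 4·(-208) + (-4)·220 + 3·52 = -832 - 880 + 156 = -1556

-1556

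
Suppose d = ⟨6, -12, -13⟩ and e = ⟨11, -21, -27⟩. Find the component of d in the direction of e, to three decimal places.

d · e = 6·11 + (-12)·(-21) + (-13)·(-27) = 66 + 252 + 351 = 669
|e| = √(121 + 441 + 729) = √1291 ≈ 35.9305
comp_e d = 669 / √1291 ≈ 18.619

18.619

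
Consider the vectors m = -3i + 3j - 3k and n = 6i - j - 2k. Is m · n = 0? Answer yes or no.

m · n = (-3)·6 + 3·(-1) + (-3)·(-2) = -18 - 3 + 6 = -15
Nonzero, so the vectors are not orthogonal.

no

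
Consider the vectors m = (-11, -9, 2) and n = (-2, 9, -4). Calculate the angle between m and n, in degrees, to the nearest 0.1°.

m · n = (-11)·(-2) + (-9)·9 + 2·(-4) = 22 - 81 - 8 = -67
|m|² = 121 + 81 + 4 = 206,  |m| = √206 ≈ 14.352700
|n|² = 4 + 81 + 16 = 101,  |n| = √101 ≈ 10.049876
cos θ = -67 / (14.352700 · 10.049876) ≈ -0.46449
θ = arccos(-0.46449) ≈ 117.7°

117.7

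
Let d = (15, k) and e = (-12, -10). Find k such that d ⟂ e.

-18

d · e = 15·(-12) + k·(-10) = -180 - 10k
Set equal to 0: -10k = 180, so k = -18.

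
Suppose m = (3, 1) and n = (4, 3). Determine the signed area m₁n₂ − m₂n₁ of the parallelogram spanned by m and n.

3·3 - 1·4 = 9 - 4 = 5

5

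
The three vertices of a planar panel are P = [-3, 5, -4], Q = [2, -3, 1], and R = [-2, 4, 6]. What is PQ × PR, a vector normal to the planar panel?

(-75, -45, 3)

PQ = (5, -8, 5)
PR = (1, -1, 10)
i: (-8)·10 - 5·(-1) = -80 - (-5) = -75
j: 5·1 - 5·10 = 5 - 50 = -45
k: 5·(-1) - (-8)·1 = -5 - (-8) = 3
PQ × PR = (-75, -45, 3)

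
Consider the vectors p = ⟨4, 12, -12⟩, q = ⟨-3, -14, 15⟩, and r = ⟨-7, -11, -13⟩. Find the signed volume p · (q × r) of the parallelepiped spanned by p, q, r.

440

q × r:
i: (-14)·(-13) - 15·(-11) = 182 - (-165) = 347
j: 15·(-7) - (-3)·(-13) = -105 - 39 = -144
k: (-3)·(-11) - (-14)·(-7) = 33 - 98 = -65
q × r = (347, -144, -65)
p · (q × r) = 4·347 + 12·(-144) + (-12)·(-65) = 1388 - 1728 + 780 = 440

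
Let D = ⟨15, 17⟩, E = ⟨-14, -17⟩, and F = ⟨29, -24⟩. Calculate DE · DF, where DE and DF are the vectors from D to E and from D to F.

988

DE = E − D = (-29, -34)
DF = F − D = (14, -41)
DE · DF = (-29)·14 + (-34)·(-41) = -406 + 1394 = 988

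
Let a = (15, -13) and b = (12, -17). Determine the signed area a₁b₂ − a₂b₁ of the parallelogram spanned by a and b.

-99

15·(-17) - (-13)·12 = -255 - (-156) = -99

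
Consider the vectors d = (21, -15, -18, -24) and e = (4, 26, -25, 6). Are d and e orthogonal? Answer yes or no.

yes

d · e = 21·4 + (-15)·26 + (-18)·(-25) + (-24)·6 = 84 - 390 + 450 - 144 = 0
Zero, so the vectors are orthogonal.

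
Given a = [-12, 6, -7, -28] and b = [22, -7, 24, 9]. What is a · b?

a · b = (-12)·22 + 6·(-7) + (-7)·24 + (-28)·9 = -264 - 42 - 168 - 252 = -726

-726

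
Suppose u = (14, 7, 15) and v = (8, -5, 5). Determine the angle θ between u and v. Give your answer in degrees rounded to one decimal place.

49.0

u · v = 14·8 + 7·(-5) + 15·5 = 112 - 35 + 75 = 152
|u|² = 196 + 49 + 225 = 470,  |u| = √470 ≈ 21.679483
|v|² = 64 + 25 + 25 = 114,  |v| = √114 ≈ 10.677078
cos θ = 152 / (21.679483 · 10.677078) ≈ 0.65666
θ = arccos(0.65666) ≈ 49.0°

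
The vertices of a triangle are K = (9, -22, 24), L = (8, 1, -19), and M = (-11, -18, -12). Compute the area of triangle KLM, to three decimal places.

573.857

KL = (-1, 23, -43),  KM = (-20, 4, -36)
i: 23·(-36) - (-43)·4 = -828 - (-172) = -656
j: (-43)·(-20) - (-1)·(-36) = 860 - 36 = 824
k: (-1)·4 - 23·(-20) = -4 - (-460) = 456
KL × KM = (-656, 824, 456)
|KL × KM| = √1317248 ≈ 1147.7143
area = ½ · 1147.7143 ≈ 573.857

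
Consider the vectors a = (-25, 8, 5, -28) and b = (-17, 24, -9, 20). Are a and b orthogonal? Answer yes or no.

a · b = (-25)·(-17) + 8·24 + 5·(-9) + (-28)·20 = 425 + 192 - 45 - 560 = 12
Nonzero, so the vectors are not orthogonal.

no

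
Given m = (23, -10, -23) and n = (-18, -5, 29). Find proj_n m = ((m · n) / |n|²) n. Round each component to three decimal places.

m · n = 23·(-18) + (-10)·(-5) + (-23)·29 = -414 + 50 - 667 = -1031
|n|² = 324 + 25 + 841 = 1190
proj_n m = (-1031/1190) · (-18, -5, 29) ≈ (15.595, 4.332, -25.125)

(15.595, 4.332, -25.125)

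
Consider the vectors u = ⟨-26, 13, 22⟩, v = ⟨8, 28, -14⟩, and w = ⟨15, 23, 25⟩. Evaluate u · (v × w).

-37094

v × w:
i: 28·25 - (-14)·23 = 700 - (-322) = 1022
j: (-14)·15 - 8·25 = -210 - 200 = -410
k: 8·23 - 28·15 = 184 - 420 = -236
v × w = (1022, -410, -236)
u · (v × w) = (-26)·1022 + 13·(-410) + 22·(-236) = -26572 - 5330 - 5192 = -37094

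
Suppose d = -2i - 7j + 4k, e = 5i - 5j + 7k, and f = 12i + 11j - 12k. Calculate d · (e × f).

e × f:
i: (-5)·(-12) - 7·11 = 60 - 77 = -17
j: 7·12 - 5·(-12) = 84 - (-60) = 144
k: 5·11 - (-5)·12 = 55 - (-60) = 115
e × f = (-17, 144, 115)
d · (e × f) = (-2)·(-17) + (-7)·144 + 4·115 = 34 - 1008 + 460 = -514

-514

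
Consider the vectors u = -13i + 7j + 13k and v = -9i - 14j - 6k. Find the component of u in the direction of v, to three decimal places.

u · v = (-13)·(-9) + 7·(-14) + 13·(-6) = 117 - 98 - 78 = -59
|v| = √(81 + 196 + 36) = √313 ≈ 17.6918
comp_v u = -59 / √313 ≈ -3.335

-3.335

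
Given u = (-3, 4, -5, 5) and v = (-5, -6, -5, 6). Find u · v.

46

u · v = (-3)·(-5) + 4·(-6) + (-5)·(-5) + 5·6 = 15 - 24 + 25 + 30 = 46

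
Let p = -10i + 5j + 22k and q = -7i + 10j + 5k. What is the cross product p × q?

(-195, -104, -65)

i: 5·5 - 22·10 = 25 - 220 = -195
j: 22·(-7) - (-10)·5 = -154 - (-50) = -104
k: (-10)·10 - 5·(-7) = -100 - (-35) = -65
p × q = (-195, -104, -65)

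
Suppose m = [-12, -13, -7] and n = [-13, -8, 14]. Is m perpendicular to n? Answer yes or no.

m · n = (-12)·(-13) + (-13)·(-8) + (-7)·14 = 156 + 104 - 98 = 162
Nonzero, so the vectors are not orthogonal.

no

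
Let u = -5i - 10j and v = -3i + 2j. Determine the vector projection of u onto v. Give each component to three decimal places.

u · v = (-5)·(-3) + (-10)·2 = 15 - 20 = -5
|v|² = 9 + 4 = 13
proj_v u = (-5/13) · (-3, 2) ≈ (1.154, -0.769)

(1.154, -0.769)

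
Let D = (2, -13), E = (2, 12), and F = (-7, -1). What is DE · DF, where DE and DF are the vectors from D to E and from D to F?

DE = E − D = (0, 25)
DF = F − D = (-9, 12)
DE · DF = 0·(-9) + 25·12 = 0 + 300 = 300

300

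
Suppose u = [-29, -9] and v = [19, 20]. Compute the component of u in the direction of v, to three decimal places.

u · v = (-29)·19 + (-9)·20 = -551 - 180 = -731
|v| = √(361 + 400) = √761 ≈ 27.5862
comp_v u = -731 / √761 ≈ -26.499

-26.499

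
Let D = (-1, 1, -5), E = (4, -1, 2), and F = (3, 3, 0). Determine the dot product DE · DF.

51

DE = E − D = (5, -2, 7)
DF = F − D = (4, 2, 5)
DE · DF = 5·4 + (-2)·2 + 7·5 = 20 - 4 + 35 = 51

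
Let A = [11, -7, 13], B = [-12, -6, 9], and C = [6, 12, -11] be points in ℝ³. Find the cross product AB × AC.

AB = (-23, 1, -4)
AC = (-5, 19, -24)
i: 1·(-24) - (-4)·19 = -24 - (-76) = 52
j: (-4)·(-5) - (-23)·(-24) = 20 - 552 = -532
k: (-23)·19 - 1·(-5) = -437 - (-5) = -432
AB × AC = (52, -532, -432)

(52, -532, -432)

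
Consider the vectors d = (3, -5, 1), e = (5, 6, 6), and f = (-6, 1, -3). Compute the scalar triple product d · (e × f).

e × f:
i: 6·(-3) - 6·1 = -18 - 6 = -24
j: 6·(-6) - 5·(-3) = -36 - (-15) = -21
k: 5·1 - 6·(-6) = 5 - (-36) = 41
e × f = (-24, -21, 41)
d · (e × f) = 3·(-24) + (-5)·(-21) + 1·41 = -72 + 105 + 41 = 74

74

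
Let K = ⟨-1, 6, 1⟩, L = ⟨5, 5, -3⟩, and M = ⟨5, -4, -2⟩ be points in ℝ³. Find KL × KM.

KL = (6, -1, -4)
KM = (6, -10, -3)
i: (-1)·(-3) - (-4)·(-10) = 3 - 40 = -37
j: (-4)·6 - 6·(-3) = -24 - (-18) = -6
k: 6·(-10) - (-1)·6 = -60 - (-6) = -54
KL × KM = (-37, -6, -54)

(-37, -6, -54)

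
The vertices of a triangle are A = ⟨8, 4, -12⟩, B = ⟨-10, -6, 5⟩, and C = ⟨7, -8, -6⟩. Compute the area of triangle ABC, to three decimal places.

AB = (-18, -10, 17),  AC = (-1, -12, 6)
i: (-10)·6 - 17·(-12) = -60 - (-204) = 144
j: 17·(-1) - (-18)·6 = -17 - (-108) = 91
k: (-18)·(-12) - (-10)·(-1) = 216 - 10 = 206
AB × AC = (144, 91, 206)
|AB × AC| = √71453 ≈ 267.3069
area = ½ · 267.3069 ≈ 133.653

133.653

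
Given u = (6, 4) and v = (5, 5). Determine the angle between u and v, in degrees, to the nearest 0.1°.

11.3

u · v = 6·5 + 4·5 = 30 + 20 = 50
|u|² = 36 + 16 = 52,  |u| = √52 ≈ 7.211103
|v|² = 25 + 25 = 50,  |v| = √50 ≈ 7.071068
cos θ = 50 / (7.211103 · 7.071068) ≈ 0.98058
θ = arccos(0.98058) ≈ 11.3°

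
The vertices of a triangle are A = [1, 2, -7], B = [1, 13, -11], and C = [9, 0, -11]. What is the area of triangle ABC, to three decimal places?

AB = (0, 11, -4),  AC = (8, -2, -4)
i: 11·(-4) - (-4)·(-2) = -44 - 8 = -52
j: (-4)·8 - 0·(-4) = -32 - 0 = -32
k: 0·(-2) - 11·8 = 0 - 88 = -88
AB × AC = (-52, -32, -88)
|AB × AC| = √11472 ≈ 107.1074
area = ½ · 107.1074 ≈ 53.554

53.554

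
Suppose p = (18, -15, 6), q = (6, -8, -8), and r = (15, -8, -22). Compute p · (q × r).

2268

q × r:
i: (-8)·(-22) - (-8)·(-8) = 176 - 64 = 112
j: (-8)·15 - 6·(-22) = -120 - (-132) = 12
k: 6·(-8) - (-8)·15 = -48 - (-120) = 72
q × r = (112, 12, 72)
p · (q × r) = 18·112 + (-15)·12 + 6·72 = 2016 - 180 + 432 = 2268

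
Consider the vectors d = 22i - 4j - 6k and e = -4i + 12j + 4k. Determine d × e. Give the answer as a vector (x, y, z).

i: (-4)·4 - (-6)·12 = -16 - (-72) = 56
j: (-6)·(-4) - 22·4 = 24 - 88 = -64
k: 22·12 - (-4)·(-4) = 264 - 16 = 248
d × e = (56, -64, 248)

(56, -64, 248)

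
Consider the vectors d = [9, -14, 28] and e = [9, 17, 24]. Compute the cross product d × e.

i: (-14)·24 - 28·17 = -336 - 476 = -812
j: 28·9 - 9·24 = 252 - 216 = 36
k: 9·17 - (-14)·9 = 153 - (-126) = 279
d × e = (-812, 36, 279)

(-812, 36, 279)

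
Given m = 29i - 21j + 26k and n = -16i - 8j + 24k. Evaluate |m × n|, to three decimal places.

i: (-21)·24 - 26·(-8) = -504 - (-208) = -296
j: 26·(-16) - 29·24 = -416 - 696 = -1112
k: 29·(-8) - (-21)·(-16) = -232 - 336 = -568
m × n = (-296, -1112, -568)
|m × n| = √((-296)² + (-1112)² + (-568)²) = √1646784 ≈ 1283.2708

1283.271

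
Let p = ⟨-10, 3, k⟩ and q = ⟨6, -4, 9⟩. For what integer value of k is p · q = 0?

8

p · q = (-10)·6 + 3·(-4) + k·9 = -72 + 9k
Set equal to 0: 9k = 72, so k = 8.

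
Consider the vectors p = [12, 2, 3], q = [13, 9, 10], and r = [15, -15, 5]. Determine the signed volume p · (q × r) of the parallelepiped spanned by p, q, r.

q × r:
i: 9·5 - 10·(-15) = 45 - (-150) = 195
j: 10·15 - 13·5 = 150 - 65 = 85
k: 13·(-15) - 9·15 = -195 - 135 = -330
q × r = (195, 85, -330)
p · (q × r) = 12·195 + 2·85 + 3·(-330) = 2340 + 170 - 990 = 1520

1520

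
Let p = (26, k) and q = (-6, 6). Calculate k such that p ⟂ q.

26

p · q = 26·(-6) + k·6 = -156 + 6k
Set equal to 0: 6k = 156, so k = 26.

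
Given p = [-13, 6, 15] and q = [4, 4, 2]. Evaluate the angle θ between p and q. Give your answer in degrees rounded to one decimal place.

p · q = (-13)·4 + 6·4 + 15·2 = -52 + 24 + 30 = 2
|p|² = 169 + 36 + 225 = 430,  |p| = √430 ≈ 20.736441
|q|² = 16 + 16 + 4 = 36,  |q| = √36 ≈ 6.000000
cos θ = 2 / (20.736441 · 6.000000) ≈ 0.01607
θ = arccos(0.01607) ≈ 89.1°

89.1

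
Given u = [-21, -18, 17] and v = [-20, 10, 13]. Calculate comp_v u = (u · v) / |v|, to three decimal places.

u · v = (-21)·(-20) + (-18)·10 + 17·13 = 420 - 180 + 221 = 461
|v| = √(400 + 100 + 169) = √669 ≈ 25.8650
comp_v u = 461 / √669 ≈ 17.823

17.823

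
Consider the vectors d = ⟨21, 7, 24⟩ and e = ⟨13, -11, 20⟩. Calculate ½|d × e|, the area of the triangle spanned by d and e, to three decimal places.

i: 7·20 - 24·(-11) = 140 - (-264) = 404
j: 24·13 - 21·20 = 312 - 420 = -108
k: 21·(-11) - 7·13 = -231 - 91 = -322
d × e = (404, -108, -322)
|d × e| = √(404² + (-108)² + (-322)²) = √278564 ≈ 527.7916
area = ½ · 527.7916 ≈ 263.896

263.896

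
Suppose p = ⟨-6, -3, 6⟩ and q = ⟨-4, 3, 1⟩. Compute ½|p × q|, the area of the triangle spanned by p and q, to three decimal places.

i: (-3)·1 - 6·3 = -3 - 18 = -21
j: 6·(-4) - (-6)·1 = -24 - (-6) = -18
k: (-6)·3 - (-3)·(-4) = -18 - 12 = -30
p × q = (-21, -18, -30)
|p × q| = √((-21)² + (-18)² + (-30)²) = √1665 ≈ 40.8044
area = ½ · 40.8044 ≈ 20.402

20.402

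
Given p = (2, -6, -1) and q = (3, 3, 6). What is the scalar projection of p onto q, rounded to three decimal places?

p · q = 2·3 + (-6)·3 + (-1)·6 = 6 - 18 - 6 = -18
|q| = √(9 + 9 + 36) = √54 ≈ 7.3485
comp_q p = -18 / √54 ≈ -2.449

-2.449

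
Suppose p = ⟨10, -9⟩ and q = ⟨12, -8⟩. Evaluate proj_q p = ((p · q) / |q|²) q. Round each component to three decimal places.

p · q = 10·12 + (-9)·(-8) = 120 + 72 = 192
|q|² = 144 + 64 = 208
proj_q p = (192/208) · (12, -8) ≈ (11.077, -7.385)

(11.077, -7.385)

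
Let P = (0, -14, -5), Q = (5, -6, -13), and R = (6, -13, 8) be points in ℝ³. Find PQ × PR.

PQ = (5, 8, -8)
PR = (6, 1, 13)
i: 8·13 - (-8)·1 = 104 - (-8) = 112
j: (-8)·6 - 5·13 = -48 - 65 = -113
k: 5·1 - 8·6 = 5 - 48 = -43
PQ × PR = (112, -113, -43)

(112, -113, -43)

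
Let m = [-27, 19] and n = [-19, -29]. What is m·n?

m · n = (-27)·(-19) + 19·(-29) = 513 - 551 = -38

-38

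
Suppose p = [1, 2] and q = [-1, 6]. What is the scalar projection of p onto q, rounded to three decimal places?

1.808

p · q = 1·(-1) + 2·6 = -1 + 12 = 11
|q| = √(1 + 36) = √37 ≈ 6.0828
comp_q p = 11 / √37 ≈ 1.808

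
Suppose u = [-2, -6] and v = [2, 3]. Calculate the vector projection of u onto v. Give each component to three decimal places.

(-3.385, -5.077)

u · v = (-2)·2 + (-6)·3 = -4 - 18 = -22
|v|² = 4 + 9 = 13
proj_v u = (-22/13) · (2, 3) ≈ (-3.385, -5.077)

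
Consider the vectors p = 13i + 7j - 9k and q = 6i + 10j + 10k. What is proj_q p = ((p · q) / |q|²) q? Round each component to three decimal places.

(1.475, 2.458, 2.458)

p · q = 13·6 + 7·10 + (-9)·10 = 78 + 70 - 90 = 58
|q|² = 36 + 100 + 100 = 236
proj_q p = (58/236) · (6, 10, 10) ≈ (1.475, 2.458, 2.458)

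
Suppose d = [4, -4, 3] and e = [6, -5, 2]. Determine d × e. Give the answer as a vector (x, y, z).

i: (-4)·2 - 3·(-5) = -8 - (-15) = 7
j: 3·6 - 4·2 = 18 - 8 = 10
k: 4·(-5) - (-4)·6 = -20 - (-24) = 4
d × e = (7, 10, 4)

(7, 10, 4)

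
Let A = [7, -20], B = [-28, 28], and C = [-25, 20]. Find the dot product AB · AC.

3040

AB = B − A = (-35, 48)
AC = C − A = (-32, 40)
AB · AC = (-35)·(-32) + 48·40 = 1120 + 1920 = 3040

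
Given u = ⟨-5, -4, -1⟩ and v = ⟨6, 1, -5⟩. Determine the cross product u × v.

(21, -31, 19)

i: (-4)·(-5) - (-1)·1 = 20 - (-1) = 21
j: (-1)·6 - (-5)·(-5) = -6 - 25 = -31
k: (-5)·1 - (-4)·6 = -5 - (-24) = 19
u × v = (21, -31, 19)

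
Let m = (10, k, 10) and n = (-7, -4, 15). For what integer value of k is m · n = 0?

m · n = 10·(-7) + k·(-4) + 10·15 = 80 - 4k
Set equal to 0: -4k = -80, so k = 20.

20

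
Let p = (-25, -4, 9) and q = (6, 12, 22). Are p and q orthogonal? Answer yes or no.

yes

p · q = (-25)·6 + (-4)·12 + 9·22 = -150 - 48 + 198 = 0
Zero, so the vectors are orthogonal.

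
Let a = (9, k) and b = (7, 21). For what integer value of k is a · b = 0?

-3

a · b = 9·7 + k·21 = 63 + 21k
Set equal to 0: 21k = -63, so k = -3.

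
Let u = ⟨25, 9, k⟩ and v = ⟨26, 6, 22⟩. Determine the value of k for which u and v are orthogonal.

-32

u · v = 25·26 + 9·6 + k·22 = 704 + 22k
Set equal to 0: 22k = -704, so k = -32.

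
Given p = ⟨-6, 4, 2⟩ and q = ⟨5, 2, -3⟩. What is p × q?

i: 4·(-3) - 2·2 = -12 - 4 = -16
j: 2·5 - (-6)·(-3) = 10 - 18 = -8
k: (-6)·2 - 4·5 = -12 - 20 = -32
p × q = (-16, -8, -32)

(-16, -8, -32)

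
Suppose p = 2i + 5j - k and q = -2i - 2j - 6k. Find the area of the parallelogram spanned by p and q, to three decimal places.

i: 5·(-6) - (-1)·(-2) = -30 - 2 = -32
j: (-1)·(-2) - 2·(-6) = 2 - (-12) = 14
k: 2·(-2) - 5·(-2) = -4 - (-10) = 6
p × q = (-32, 14, 6)
|p × q| = √((-32)² + 14² + 6²) = √1256 ≈ 35.4401

35.440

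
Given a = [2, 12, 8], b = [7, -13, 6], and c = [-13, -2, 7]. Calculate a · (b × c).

b × c:
i: (-13)·7 - 6·(-2) = -91 - (-12) = -79
j: 6·(-13) - 7·7 = -78 - 49 = -127
k: 7·(-2) - (-13)·(-13) = -14 - 169 = -183
b × c = (-79, -127, -183)
a · (b × c) = 2·(-79) + 12·(-127) + 8·(-183) = -158 - 1524 - 1464 = -3146

-3146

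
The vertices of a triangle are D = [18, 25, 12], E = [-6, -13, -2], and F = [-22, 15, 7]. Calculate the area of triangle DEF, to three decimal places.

DE = (-24, -38, -14),  DF = (-40, -10, -5)
i: (-38)·(-5) - (-14)·(-10) = 190 - 140 = 50
j: (-14)·(-40) - (-24)·(-5) = 560 - 120 = 440
k: (-24)·(-10) - (-38)·(-40) = 240 - 1520 = -1280
DE × DF = (50, 440, -1280)
|DE × DF| = √1834500 ≈ 1354.4372
area = ½ · 1354.4372 ≈ 677.219

677.219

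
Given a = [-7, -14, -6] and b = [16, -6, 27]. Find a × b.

(-414, 93, 266)

i: (-14)·27 - (-6)·(-6) = -378 - 36 = -414
j: (-6)·16 - (-7)·27 = -96 - (-189) = 93
k: (-7)·(-6) - (-14)·16 = 42 - (-224) = 266
a × b = (-414, 93, 266)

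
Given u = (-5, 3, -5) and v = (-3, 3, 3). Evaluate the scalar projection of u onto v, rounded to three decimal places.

u · v = (-5)·(-3) + 3·3 + (-5)·3 = 15 + 9 - 15 = 9
|v| = √(9 + 9 + 9) = √27 ≈ 5.1962
comp_v u = 9 / √27 ≈ 1.732

1.732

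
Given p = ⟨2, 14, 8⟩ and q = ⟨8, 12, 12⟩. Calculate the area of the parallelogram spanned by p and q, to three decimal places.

120.532

i: 14·12 - 8·12 = 168 - 96 = 72
j: 8·8 - 2·12 = 64 - 24 = 40
k: 2·12 - 14·8 = 24 - 112 = -88
p × q = (72, 40, -88)
|p × q| = √(72² + 40² + (-88)²) = √14528 ≈ 120.5322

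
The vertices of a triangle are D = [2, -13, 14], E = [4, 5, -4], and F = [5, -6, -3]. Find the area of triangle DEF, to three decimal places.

DE = (2, 18, -18),  DF = (3, 7, -17)
i: 18·(-17) - (-18)·7 = -306 - (-126) = -180
j: (-18)·3 - 2·(-17) = -54 - (-34) = -20
k: 2·7 - 18·3 = 14 - 54 = -40
DE × DF = (-180, -20, -40)
|DE × DF| = √34400 ≈ 185.4724
area = ½ · 185.4724 ≈ 92.736

92.736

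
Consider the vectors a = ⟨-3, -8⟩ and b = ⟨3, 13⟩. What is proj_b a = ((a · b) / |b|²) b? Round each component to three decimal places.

(-1.904, -8.253)

a · b = (-3)·3 + (-8)·13 = -9 - 104 = -113
|b|² = 9 + 169 = 178
proj_b a = (-113/178) · (3, 13) ≈ (-1.904, -8.253)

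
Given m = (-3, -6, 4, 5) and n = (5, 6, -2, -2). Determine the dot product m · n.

-69

m · n = (-3)·5 + (-6)·6 + 4·(-2) + 5·(-2) = -15 - 36 - 8 - 10 = -69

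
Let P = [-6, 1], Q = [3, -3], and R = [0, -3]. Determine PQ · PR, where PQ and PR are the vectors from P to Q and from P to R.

PQ = Q − P = (9, -4)
PR = R − P = (6, -4)
PQ · PR = 9·6 + (-4)·(-4) = 54 + 16 = 70

70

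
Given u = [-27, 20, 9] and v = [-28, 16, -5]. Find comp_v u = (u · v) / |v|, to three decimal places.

u · v = (-27)·(-28) + 20·16 + 9·(-5) = 756 + 320 - 45 = 1031
|v| = √(784 + 256 + 25) = √1065 ≈ 32.6343
comp_v u = 1031 / √1065 ≈ 31.592

31.592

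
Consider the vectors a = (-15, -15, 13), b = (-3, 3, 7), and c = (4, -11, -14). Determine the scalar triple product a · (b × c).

b × c:
i: 3·(-14) - 7·(-11) = -42 - (-77) = 35
j: 7·4 - (-3)·(-14) = 28 - 42 = -14
k: (-3)·(-11) - 3·4 = 33 - 12 = 21
b × c = (35, -14, 21)
a · (b × c) = (-15)·35 + (-15)·(-14) + 13·21 = -525 + 210 + 273 = -42

-42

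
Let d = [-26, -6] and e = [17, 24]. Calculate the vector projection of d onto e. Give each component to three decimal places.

d · e = (-26)·17 + (-6)·24 = -442 - 144 = -586
|e|² = 289 + 576 = 865
proj_e d = (-586/865) · (17, 24) ≈ (-11.517, -16.259)

(-11.517, -16.259)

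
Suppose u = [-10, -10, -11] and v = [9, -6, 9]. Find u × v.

i: (-10)·9 - (-11)·(-6) = -90 - 66 = -156
j: (-11)·9 - (-10)·9 = -99 - (-90) = -9
k: (-10)·(-6) - (-10)·9 = 60 - (-90) = 150
u × v = (-156, -9, 150)

(-156, -9, 150)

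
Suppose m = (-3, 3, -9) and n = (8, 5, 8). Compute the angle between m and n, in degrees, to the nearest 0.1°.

131.2

m · n = (-3)·8 + 3·5 + (-9)·8 = -24 + 15 - 72 = -81
|m|² = 9 + 9 + 81 = 99,  |m| = √99 ≈ 9.949874
|n|² = 64 + 25 + 64 = 153,  |n| = √153 ≈ 12.369317
cos θ = -81 / (9.949874 · 12.369317) ≈ -0.65815
θ = arccos(-0.65815) ≈ 131.2°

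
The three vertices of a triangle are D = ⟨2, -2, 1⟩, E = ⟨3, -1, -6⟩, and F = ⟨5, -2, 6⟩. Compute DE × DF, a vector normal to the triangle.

DE = (1, 1, -7)
DF = (3, 0, 5)
i: 1·5 - (-7)·0 = 5 - 0 = 5
j: (-7)·3 - 1·5 = -21 - 5 = -26
k: 1·0 - 1·3 = 0 - 3 = -3
DE × DF = (5, -26, -3)

(5, -26, -3)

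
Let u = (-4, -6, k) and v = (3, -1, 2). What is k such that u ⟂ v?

3

u · v = (-4)·3 + (-6)·(-1) + k·2 = -6 + 2k
Set equal to 0: 2k = 6, so k = 3.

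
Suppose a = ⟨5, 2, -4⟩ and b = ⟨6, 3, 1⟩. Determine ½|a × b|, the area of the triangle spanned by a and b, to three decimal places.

16.171

i: 2·1 - (-4)·3 = 2 - (-12) = 14
j: (-4)·6 - 5·1 = -24 - 5 = -29
k: 5·3 - 2·6 = 15 - 12 = 3
a × b = (14, -29, 3)
|a × b| = √(14² + (-29)² + 3²) = √1046 ≈ 32.3419
area = ½ · 32.3419 ≈ 16.171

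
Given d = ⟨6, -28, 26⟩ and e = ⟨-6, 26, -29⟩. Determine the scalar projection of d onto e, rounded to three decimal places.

-38.520

d · e = 6·(-6) + (-28)·26 + 26·(-29) = -36 - 728 - 754 = -1518
|e| = √(36 + 676 + 841) = √1553 ≈ 39.4081
comp_e d = -1518 / √1553 ≈ -38.520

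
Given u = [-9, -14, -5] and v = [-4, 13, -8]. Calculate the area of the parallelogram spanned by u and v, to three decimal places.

i: (-14)·(-8) - (-5)·13 = 112 - (-65) = 177
j: (-5)·(-4) - (-9)·(-8) = 20 - 72 = -52
k: (-9)·13 - (-14)·(-4) = -117 - 56 = -173
u × v = (177, -52, -173)
|u × v| = √(177² + (-52)² + (-173)²) = √63962 ≈ 252.9071

252.907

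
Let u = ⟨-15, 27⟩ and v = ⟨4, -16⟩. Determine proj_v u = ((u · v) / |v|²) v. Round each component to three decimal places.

(-7.235, 28.941)

u · v = (-15)·4 + 27·(-16) = -60 - 432 = -492
|v|² = 16 + 256 = 272
proj_v u = (-492/272) · (4, -16) ≈ (-7.235, 28.941)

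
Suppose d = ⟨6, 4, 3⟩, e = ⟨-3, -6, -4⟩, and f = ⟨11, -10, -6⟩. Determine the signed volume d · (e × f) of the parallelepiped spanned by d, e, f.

16

e × f:
i: (-6)·(-6) - (-4)·(-10) = 36 - 40 = -4
j: (-4)·11 - (-3)·(-6) = -44 - 18 = -62
k: (-3)·(-10) - (-6)·11 = 30 - (-66) = 96
e × f = (-4, -62, 96)
d · (e × f) = 6·(-4) + 4·(-62) + 3·96 = -24 - 248 + 288 = 16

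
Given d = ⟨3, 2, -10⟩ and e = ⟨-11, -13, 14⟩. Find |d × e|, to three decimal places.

i: 2·14 - (-10)·(-13) = 28 - 130 = -102
j: (-10)·(-11) - 3·14 = 110 - 42 = 68
k: 3·(-13) - 2·(-11) = -39 - (-22) = -17
d × e = (-102, 68, -17)
|d × e| = √((-102)² + 68² + (-17)²) = √15317 ≈ 123.7619

123.762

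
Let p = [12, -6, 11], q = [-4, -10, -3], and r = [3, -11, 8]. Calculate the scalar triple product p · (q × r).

q × r:
i: (-10)·8 - (-3)·(-11) = -80 - 33 = -113
j: (-3)·3 - (-4)·8 = -9 - (-32) = 23
k: (-4)·(-11) - (-10)·3 = 44 - (-30) = 74
q × r = (-113, 23, 74)
p · (q × r) = 12·(-113) + (-6)·23 + 11·74 = -1356 - 138 + 814 = -680

-680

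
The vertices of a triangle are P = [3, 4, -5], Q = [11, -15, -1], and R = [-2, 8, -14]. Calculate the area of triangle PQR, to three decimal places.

PQ = (8, -19, 4),  PR = (-5, 4, -9)
i: (-19)·(-9) - 4·4 = 171 - 16 = 155
j: 4·(-5) - 8·(-9) = -20 - (-72) = 52
k: 8·4 - (-19)·(-5) = 32 - 95 = -63
PQ × PR = (155, 52, -63)
|PQ × PR| = √30698 ≈ 175.2084
area = ½ · 175.2084 ≈ 87.604

87.604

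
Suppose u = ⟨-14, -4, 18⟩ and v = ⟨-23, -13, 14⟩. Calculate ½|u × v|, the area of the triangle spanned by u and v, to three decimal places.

i: (-4)·14 - 18·(-13) = -56 - (-234) = 178
j: 18·(-23) - (-14)·14 = -414 - (-196) = -218
k: (-14)·(-13) - (-4)·(-23) = 182 - 92 = 90
u × v = (178, -218, 90)
|u × v| = √(178² + (-218)² + 90²) = √87308 ≈ 295.4793
area = ½ · 295.4793 ≈ 147.740

147.740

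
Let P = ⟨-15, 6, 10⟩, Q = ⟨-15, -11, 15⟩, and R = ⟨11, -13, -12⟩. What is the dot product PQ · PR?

213

PQ = Q − P = (0, -17, 5)
PR = R − P = (26, -19, -22)
PQ · PR = 0·26 + (-17)·(-19) + 5·(-22) = 0 + 323 - 110 = 213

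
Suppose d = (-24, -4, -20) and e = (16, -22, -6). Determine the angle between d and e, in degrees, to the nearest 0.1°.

d · e = (-24)·16 + (-4)·(-22) + (-20)·(-6) = -384 + 88 + 120 = -176
|d|² = 576 + 16 + 400 = 992,  |d| = √992 ≈ 31.496031
|e|² = 256 + 484 + 36 = 776,  |e| = √776 ≈ 27.856777
cos θ = -176 / (31.496031 · 27.856777) ≈ -0.20060
θ = arccos(-0.20060) ≈ 101.6°

101.6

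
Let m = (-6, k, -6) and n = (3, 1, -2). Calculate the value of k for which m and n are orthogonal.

m · n = (-6)·3 + k·1 + (-6)·(-2) = -6 + 1k
Set equal to 0: 1k = 6, so k = 6.

6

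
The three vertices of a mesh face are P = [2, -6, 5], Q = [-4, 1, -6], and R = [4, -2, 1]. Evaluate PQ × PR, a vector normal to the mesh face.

(16, -46, -38)

PQ = (-6, 7, -11)
PR = (2, 4, -4)
i: 7·(-4) - (-11)·4 = -28 - (-44) = 16
j: (-11)·2 - (-6)·(-4) = -22 - 24 = -46
k: (-6)·4 - 7·2 = -24 - 14 = -38
PQ × PR = (16, -46, -38)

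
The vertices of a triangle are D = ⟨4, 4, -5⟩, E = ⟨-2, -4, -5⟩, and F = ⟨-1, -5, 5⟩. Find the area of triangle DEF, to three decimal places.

50.488

DE = (-6, -8, 0),  DF = (-5, -9, 10)
i: (-8)·10 - 0·(-9) = -80 - 0 = -80
j: 0·(-5) - (-6)·10 = 0 - (-60) = 60
k: (-6)·(-9) - (-8)·(-5) = 54 - 40 = 14
DE × DF = (-80, 60, 14)
|DE × DF| = √10196 ≈ 100.9752
area = ½ · 100.9752 ≈ 50.488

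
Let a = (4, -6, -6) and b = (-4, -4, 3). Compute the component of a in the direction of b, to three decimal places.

a · b = 4·(-4) + (-6)·(-4) + (-6)·3 = -16 + 24 - 18 = -10
|b| = √(16 + 16 + 9) = √41 ≈ 6.4031
comp_b a = -10 / √41 ≈ -1.562

-1.562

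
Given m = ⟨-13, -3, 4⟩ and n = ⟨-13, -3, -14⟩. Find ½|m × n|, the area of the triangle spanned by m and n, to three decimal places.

i: (-3)·(-14) - 4·(-3) = 42 - (-12) = 54
j: 4·(-13) - (-13)·(-14) = -52 - 182 = -234
k: (-13)·(-3) - (-3)·(-13) = 39 - 39 = 0
m × n = (54, -234, 0)
|m × n| = √(54² + (-234)² + 0²) = √57672 ≈ 240.1500
area = ½ · 240.1500 ≈ 120.075

120.075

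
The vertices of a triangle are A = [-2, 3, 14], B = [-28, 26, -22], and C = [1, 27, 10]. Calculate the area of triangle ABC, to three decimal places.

AB = (-26, 23, -36),  AC = (3, 24, -4)
i: 23·(-4) - (-36)·24 = -92 - (-864) = 772
j: (-36)·3 - (-26)·(-4) = -108 - 104 = -212
k: (-26)·24 - 23·3 = -624 - 69 = -693
AB × AC = (772, -212, -693)
|AB × AC| = √1121177 ≈ 1058.8565
area = ½ · 1058.8565 ≈ 529.428

529.428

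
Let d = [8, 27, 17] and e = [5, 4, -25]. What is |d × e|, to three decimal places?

802.423

i: 27·(-25) - 17·4 = -675 - 68 = -743
j: 17·5 - 8·(-25) = 85 - (-200) = 285
k: 8·4 - 27·5 = 32 - 135 = -103
d × e = (-743, 285, -103)
|d × e| = √((-743)² + 285² + (-103)²) = √643883 ≈ 802.4232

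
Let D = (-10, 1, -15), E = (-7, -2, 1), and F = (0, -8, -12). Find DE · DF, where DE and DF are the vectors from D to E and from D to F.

105

DE = E − D = (3, -3, 16)
DF = F − D = (10, -9, 3)
DE · DF = 3·10 + (-3)·(-9) + 16·3 = 30 + 27 + 48 = 105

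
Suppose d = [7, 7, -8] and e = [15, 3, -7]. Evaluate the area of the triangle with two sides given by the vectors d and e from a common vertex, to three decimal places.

i: 7·(-7) - (-8)·3 = -49 - (-24) = -25
j: (-8)·15 - 7·(-7) = -120 - (-49) = -71
k: 7·3 - 7·15 = 21 - 105 = -84
d × e = (-25, -71, -84)
|d × e| = √((-25)² + (-71)² + (-84)²) = √12722 ≈ 112.7918
area = ½ · 112.7918 ≈ 56.396

56.396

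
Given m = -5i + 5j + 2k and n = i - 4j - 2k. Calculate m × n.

(-2, -8, 15)

i: 5·(-2) - 2·(-4) = -10 - (-8) = -2
j: 2·1 - (-5)·(-2) = 2 - 10 = -8
k: (-5)·(-4) - 5·1 = 20 - 5 = 15
m × n = (-2, -8, 15)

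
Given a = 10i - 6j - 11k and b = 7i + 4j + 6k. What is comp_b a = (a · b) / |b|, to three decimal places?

-1.990

a · b = 10·7 + (-6)·4 + (-11)·6 = 70 - 24 - 66 = -20
|b| = √(49 + 16 + 36) = √101 ≈ 10.0499
comp_b a = -20 / √101 ≈ -1.990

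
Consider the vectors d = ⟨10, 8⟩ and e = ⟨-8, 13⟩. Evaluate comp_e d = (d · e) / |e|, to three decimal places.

1.572

d · e = 10·(-8) + 8·13 = -80 + 104 = 24
|e| = √(64 + 169) = √233 ≈ 15.2643
comp_e d = 24 / √233 ≈ 1.572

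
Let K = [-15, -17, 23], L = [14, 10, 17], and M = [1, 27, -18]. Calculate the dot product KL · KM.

KL = L − K = (29, 27, -6)
KM = M − K = (16, 44, -41)
KL · KM = 29·16 + 27·44 + (-6)·(-41) = 464 + 1188 + 246 = 1898

1898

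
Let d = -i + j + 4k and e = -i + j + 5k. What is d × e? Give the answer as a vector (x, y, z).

(1, 1, 0)

i: 1·5 - 4·1 = 5 - 4 = 1
j: 4·(-1) - (-1)·5 = -4 - (-5) = 1
k: (-1)·1 - 1·(-1) = -1 - (-1) = 0
d × e = (1, 1, 0)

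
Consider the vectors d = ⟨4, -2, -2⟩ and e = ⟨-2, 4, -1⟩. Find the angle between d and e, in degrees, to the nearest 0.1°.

d · e = 4·(-2) + (-2)·4 + (-2)·(-1) = -8 - 8 + 2 = -14
|d|² = 16 + 4 + 4 = 24,  |d| = √24 ≈ 4.898979
|e|² = 4 + 16 + 1 = 21,  |e| = √21 ≈ 4.582576
cos θ = -14 / (4.898979 · 4.582576) ≈ -0.62361
θ = arccos(-0.62361) ≈ 128.6°

128.6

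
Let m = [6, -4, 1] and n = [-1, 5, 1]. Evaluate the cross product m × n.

(-9, -7, 26)

i: (-4)·1 - 1·5 = -4 - 5 = -9
j: 1·(-1) - 6·1 = -1 - 6 = -7
k: 6·5 - (-4)·(-1) = 30 - 4 = 26
m × n = (-9, -7, 26)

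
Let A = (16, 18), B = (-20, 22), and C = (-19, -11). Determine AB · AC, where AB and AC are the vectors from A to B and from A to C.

AB = B − A = (-36, 4)
AC = C − A = (-35, -29)
AB · AC = (-36)·(-35) + 4·(-29) = 1260 - 116 = 1144

1144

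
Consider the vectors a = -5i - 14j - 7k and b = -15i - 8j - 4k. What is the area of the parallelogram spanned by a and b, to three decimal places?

190.066

i: (-14)·(-4) - (-7)·(-8) = 56 - 56 = 0
j: (-7)·(-15) - (-5)·(-4) = 105 - 20 = 85
k: (-5)·(-8) - (-14)·(-15) = 40 - 210 = -170
a × b = (0, 85, -170)
|a × b| = √(0² + 85² + (-170)²) = √36125 ≈ 190.0658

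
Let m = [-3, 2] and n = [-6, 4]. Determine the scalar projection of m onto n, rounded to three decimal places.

3.606

m · n = (-3)·(-6) + 2·4 = 18 + 8 = 26
|n| = √(36 + 16) = √52 ≈ 7.2111
comp_n m = 26 / √52 ≈ 3.606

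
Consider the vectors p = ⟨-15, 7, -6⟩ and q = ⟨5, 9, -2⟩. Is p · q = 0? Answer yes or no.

p · q = (-15)·5 + 7·9 + (-6)·(-2) = -75 + 63 + 12 = 0
Zero, so the vectors are orthogonal.

yes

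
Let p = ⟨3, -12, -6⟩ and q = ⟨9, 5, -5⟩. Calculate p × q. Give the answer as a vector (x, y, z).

(90, -39, 123)

i: (-12)·(-5) - (-6)·5 = 60 - (-30) = 90
j: (-6)·9 - 3·(-5) = -54 - (-15) = -39
k: 3·5 - (-12)·9 = 15 - (-108) = 123
p × q = (90, -39, 123)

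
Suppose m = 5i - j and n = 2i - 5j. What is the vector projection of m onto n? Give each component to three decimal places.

(1.034, -2.586)

m · n = 5·2 + (-1)·(-5) = 10 + 5 = 15
|n|² = 4 + 25 = 29
proj_n m = (15/29) · (2, -5) ≈ (1.034, -2.586)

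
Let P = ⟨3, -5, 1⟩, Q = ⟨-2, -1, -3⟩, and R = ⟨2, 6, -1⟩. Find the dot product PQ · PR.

PQ = Q − P = (-5, 4, -4)
PR = R − P = (-1, 11, -2)
PQ · PR = (-5)·(-1) + 4·11 + (-4)·(-2) = 5 + 44 + 8 = 57

57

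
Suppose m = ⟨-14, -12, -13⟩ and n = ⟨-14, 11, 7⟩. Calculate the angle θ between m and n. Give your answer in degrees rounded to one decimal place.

m · n = (-14)·(-14) + (-12)·11 + (-13)·7 = 196 - 132 - 91 = -27
|m|² = 196 + 144 + 169 = 509,  |m| = √509 ≈ 22.561028
|n|² = 196 + 121 + 49 = 366,  |n| = √366 ≈ 19.131126
cos θ = -27 / (22.561028 · 19.131126) ≈ -0.06256
θ = arccos(-0.06256) ≈ 93.6°

93.6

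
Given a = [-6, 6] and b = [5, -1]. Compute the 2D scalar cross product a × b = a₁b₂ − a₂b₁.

-24

(-6)·(-1) - 6·5 = 6 - 30 = -24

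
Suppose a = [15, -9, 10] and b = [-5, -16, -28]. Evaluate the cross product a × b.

i: (-9)·(-28) - 10·(-16) = 252 - (-160) = 412
j: 10·(-5) - 15·(-28) = -50 - (-420) = 370
k: 15·(-16) - (-9)·(-5) = -240 - 45 = -285
a × b = (412, 370, -285)

(412, 370, -285)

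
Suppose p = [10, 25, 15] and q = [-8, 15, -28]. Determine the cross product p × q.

(-925, 160, 350)

i: 25·(-28) - 15·15 = -700 - 225 = -925
j: 15·(-8) - 10·(-28) = -120 - (-280) = 160
k: 10·15 - 25·(-8) = 150 - (-200) = 350
p × q = (-925, 160, 350)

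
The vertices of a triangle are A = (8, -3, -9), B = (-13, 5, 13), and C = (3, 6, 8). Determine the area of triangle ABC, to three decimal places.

AB = (-21, 8, 22),  AC = (-5, 9, 17)
i: 8·17 - 22·9 = 136 - 198 = -62
j: 22·(-5) - (-21)·17 = -110 - (-357) = 247
k: (-21)·9 - 8·(-5) = -189 - (-40) = -149
AB × AC = (-62, 247, -149)
|AB × AC| = √87054 ≈ 295.0491
area = ½ · 295.0491 ≈ 147.525

147.525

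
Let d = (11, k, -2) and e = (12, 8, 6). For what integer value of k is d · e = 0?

d · e = 11·12 + k·8 + (-2)·6 = 120 + 8k
Set equal to 0: 8k = -120, so k = -15.

-15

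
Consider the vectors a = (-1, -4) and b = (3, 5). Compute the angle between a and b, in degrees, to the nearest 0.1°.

163.1

a · b = (-1)·3 + (-4)·5 = -3 - 20 = -23
|a|² = 1 + 16 = 17,  |a| = √17 ≈ 4.123106
|b|² = 9 + 25 = 34,  |b| = √34 ≈ 5.830952
cos θ = -23 / (4.123106 · 5.830952) ≈ -0.95667
θ = arccos(-0.95667) ≈ 163.1°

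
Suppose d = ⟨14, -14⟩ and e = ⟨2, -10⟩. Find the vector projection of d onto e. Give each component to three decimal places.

d · e = 14·2 + (-14)·(-10) = 28 + 140 = 168
|e|² = 4 + 100 = 104
proj_e d = (168/104) · (2, -10) ≈ (3.231, -16.154)

(3.231, -16.154)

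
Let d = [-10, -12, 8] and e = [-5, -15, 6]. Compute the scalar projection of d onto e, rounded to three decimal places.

d · e = (-10)·(-5) + (-12)·(-15) + 8·6 = 50 + 180 + 48 = 278
|e| = √(25 + 225 + 36) = √286 ≈ 16.9115
comp_e d = 278 / √286 ≈ 16.438

16.438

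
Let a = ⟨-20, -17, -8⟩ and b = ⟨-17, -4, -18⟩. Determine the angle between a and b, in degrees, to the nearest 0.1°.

a · b = (-20)·(-17) + (-17)·(-4) + (-8)·(-18) = 340 + 68 + 144 = 552
|a|² = 400 + 289 + 64 = 753,  |a| = √753 ≈ 27.440845
|b|² = 289 + 16 + 324 = 629,  |b| = √629 ≈ 25.079872
cos θ = 552 / (27.440845 · 25.079872) ≈ 0.80208
θ = arccos(0.80208) ≈ 36.7°

36.7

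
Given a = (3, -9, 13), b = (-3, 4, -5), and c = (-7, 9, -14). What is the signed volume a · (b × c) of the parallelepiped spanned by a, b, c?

43

b × c:
i: 4·(-14) - (-5)·9 = -56 - (-45) = -11
j: (-5)·(-7) - (-3)·(-14) = 35 - 42 = -7
k: (-3)·9 - 4·(-7) = -27 - (-28) = 1
b × c = (-11, -7, 1)
a · (b × c) = 3·(-11) + (-9)·(-7) + 13·1 = -33 + 63 + 13 = 43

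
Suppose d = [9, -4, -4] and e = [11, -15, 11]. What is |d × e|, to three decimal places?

198.862

i: (-4)·11 - (-4)·(-15) = -44 - 60 = -104
j: (-4)·11 - 9·11 = -44 - 99 = -143
k: 9·(-15) - (-4)·11 = -135 - (-44) = -91
d × e = (-104, -143, -91)
|d × e| = √((-104)² + (-143)² + (-91)²) = √39546 ≈ 198.8618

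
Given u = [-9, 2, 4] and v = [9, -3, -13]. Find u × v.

(-14, -81, 9)

i: 2·(-13) - 4·(-3) = -26 - (-12) = -14
j: 4·9 - (-9)·(-13) = 36 - 117 = -81
k: (-9)·(-3) - 2·9 = 27 - 18 = 9
u × v = (-14, -81, 9)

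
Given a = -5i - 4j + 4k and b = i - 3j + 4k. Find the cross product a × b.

i: (-4)·4 - 4·(-3) = -16 - (-12) = -4
j: 4·1 - (-5)·4 = 4 - (-20) = 24
k: (-5)·(-3) - (-4)·1 = 15 - (-4) = 19
a × b = (-4, 24, 19)

(-4, 24, 19)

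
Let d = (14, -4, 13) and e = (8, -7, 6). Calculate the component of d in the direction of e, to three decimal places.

d · e = 14·8 + (-4)·(-7) + 13·6 = 112 + 28 + 78 = 218
|e| = √(64 + 49 + 36) = √149 ≈ 12.2066
comp_e d = 218 / √149 ≈ 17.859

17.859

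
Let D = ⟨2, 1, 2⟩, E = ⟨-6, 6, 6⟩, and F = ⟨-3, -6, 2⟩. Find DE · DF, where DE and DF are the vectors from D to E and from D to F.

5

DE = E − D = (-8, 5, 4)
DF = F − D = (-5, -7, 0)
DE · DF = (-8)·(-5) + 5·(-7) + 4·0 = 40 - 35 + 0 = 5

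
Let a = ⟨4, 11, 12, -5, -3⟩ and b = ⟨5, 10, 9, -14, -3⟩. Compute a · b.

a · b = 4·5 + 11·10 + 12·9 + (-5)·(-14) + (-3)·(-3) = 20 + 110 + 108 + 70 + 9 = 317

317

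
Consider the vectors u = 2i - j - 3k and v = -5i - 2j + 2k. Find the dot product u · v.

u · v = 2·(-5) + (-1)·(-2) + (-3)·2 = -10 + 2 - 6 = -14

-14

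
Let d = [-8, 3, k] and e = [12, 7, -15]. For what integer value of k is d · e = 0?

d · e = (-8)·12 + 3·7 + k·(-15) = -75 - 15k
Set equal to 0: -15k = 75, so k = -5.

-5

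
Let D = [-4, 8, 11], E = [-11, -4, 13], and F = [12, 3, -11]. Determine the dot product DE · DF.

-96

DE = E − D = (-7, -12, 2)
DF = F − D = (16, -5, -22)
DE · DF = (-7)·16 + (-12)·(-5) + 2·(-22) = -112 + 60 - 44 = -96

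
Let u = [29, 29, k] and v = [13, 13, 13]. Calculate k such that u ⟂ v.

-58

u · v = 29·13 + 29·13 + k·13 = 754 + 13k
Set equal to 0: 13k = -754, so k = -58.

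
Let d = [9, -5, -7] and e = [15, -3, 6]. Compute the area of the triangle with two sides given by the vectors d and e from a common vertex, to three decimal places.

i: (-5)·6 - (-7)·(-3) = -30 - 21 = -51
j: (-7)·15 - 9·6 = -105 - 54 = -159
k: 9·(-3) - (-5)·15 = -27 - (-75) = 48
d × e = (-51, -159, 48)
|d × e| = √((-51)² + (-159)² + 48²) = √30186 ≈ 173.7412
area = ½ · 173.7412 ≈ 86.871

86.871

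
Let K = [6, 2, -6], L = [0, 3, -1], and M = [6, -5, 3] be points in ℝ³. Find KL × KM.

(44, 54, 42)

KL = (-6, 1, 5)
KM = (0, -7, 9)
i: 1·9 - 5·(-7) = 9 - (-35) = 44
j: 5·0 - (-6)·9 = 0 - (-54) = 54
k: (-6)·(-7) - 1·0 = 42 - 0 = 42
KL × KM = (44, 54, 42)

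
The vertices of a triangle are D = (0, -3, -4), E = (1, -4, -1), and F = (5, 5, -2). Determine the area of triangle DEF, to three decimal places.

DE = (1, -1, 3),  DF = (5, 8, 2)
i: (-1)·2 - 3·8 = -2 - 24 = -26
j: 3·5 - 1·2 = 15 - 2 = 13
k: 1·8 - (-1)·5 = 8 - (-5) = 13
DE × DF = (-26, 13, 13)
|DE × DF| = √1014 ≈ 31.8434
area = ½ · 31.8434 ≈ 15.922

15.922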